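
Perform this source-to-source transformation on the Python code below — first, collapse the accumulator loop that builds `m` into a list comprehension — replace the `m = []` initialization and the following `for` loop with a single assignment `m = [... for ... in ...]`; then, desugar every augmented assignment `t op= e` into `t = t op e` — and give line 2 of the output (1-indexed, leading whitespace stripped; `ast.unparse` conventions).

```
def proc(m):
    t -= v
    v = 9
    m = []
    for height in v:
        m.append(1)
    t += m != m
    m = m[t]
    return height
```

Transformed code:
def proc(m):
    t = t - v
    v = 9
    m = [1 for height in v]
    t = t + (m != m)
    m = m[t]
    return height

t = t - v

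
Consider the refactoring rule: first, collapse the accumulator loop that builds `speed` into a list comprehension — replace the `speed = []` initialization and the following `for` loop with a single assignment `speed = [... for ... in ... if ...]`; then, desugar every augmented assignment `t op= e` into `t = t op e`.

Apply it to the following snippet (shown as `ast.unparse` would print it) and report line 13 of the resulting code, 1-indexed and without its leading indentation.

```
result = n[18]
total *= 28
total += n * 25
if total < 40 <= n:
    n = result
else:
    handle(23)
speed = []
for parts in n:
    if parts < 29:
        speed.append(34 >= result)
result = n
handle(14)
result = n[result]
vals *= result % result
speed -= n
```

speed = speed - n

Transformed code:
result = n[18]
total = total * 28
total = total + n * 25
if total < 40 <= n:
    n = result
else:
    handle(23)
speed = [34 >= result for parts in n if parts < 29]
result = n
handle(14)
result = n[result]
vals = vals * (result % result)
speed = speed - n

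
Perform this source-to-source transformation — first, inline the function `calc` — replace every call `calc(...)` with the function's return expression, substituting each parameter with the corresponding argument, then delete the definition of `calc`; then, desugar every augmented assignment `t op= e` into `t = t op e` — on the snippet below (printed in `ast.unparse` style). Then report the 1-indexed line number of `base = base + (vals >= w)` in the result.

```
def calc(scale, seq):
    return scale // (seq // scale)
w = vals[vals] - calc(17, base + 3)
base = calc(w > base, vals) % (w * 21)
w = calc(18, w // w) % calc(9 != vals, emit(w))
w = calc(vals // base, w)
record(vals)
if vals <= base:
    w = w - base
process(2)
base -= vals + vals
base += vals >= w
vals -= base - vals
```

10

Transformed code:
w = vals[vals] - 17 // ((base + 3) // 17)
base = (w > base) // (vals // (w > base)) % (w * 21)
w = 18 // (w // w // 18) % ((9 != vals) // (emit(w) // (9 != vals)))
w = vals // base // (w // (vals // base))
record(vals)
if vals <= base:
    w = w - base
process(2)
base = base - (vals + vals)
base = base + (vals >= w)
vals = vals - (base - vals)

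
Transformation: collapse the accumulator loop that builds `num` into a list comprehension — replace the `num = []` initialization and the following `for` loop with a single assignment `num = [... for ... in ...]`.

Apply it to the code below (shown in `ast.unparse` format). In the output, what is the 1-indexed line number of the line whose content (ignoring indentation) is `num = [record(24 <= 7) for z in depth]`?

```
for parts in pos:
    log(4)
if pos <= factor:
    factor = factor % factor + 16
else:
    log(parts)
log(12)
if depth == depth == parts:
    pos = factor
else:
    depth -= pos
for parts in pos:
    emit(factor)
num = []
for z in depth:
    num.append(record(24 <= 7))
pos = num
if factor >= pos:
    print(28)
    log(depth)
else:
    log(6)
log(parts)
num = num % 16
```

Transformed code:
for parts in pos:
    log(4)
if pos <= factor:
    factor = factor % factor + 16
else:
    log(parts)
log(12)
if depth == depth == parts:
    pos = factor
else:
    depth -= pos
for parts in pos:
    emit(factor)
num = [record(24 <= 7) for z in depth]
pos = num
if factor >= pos:
    print(28)
    log(depth)
else:
    log(6)
log(parts)
num = num % 16

14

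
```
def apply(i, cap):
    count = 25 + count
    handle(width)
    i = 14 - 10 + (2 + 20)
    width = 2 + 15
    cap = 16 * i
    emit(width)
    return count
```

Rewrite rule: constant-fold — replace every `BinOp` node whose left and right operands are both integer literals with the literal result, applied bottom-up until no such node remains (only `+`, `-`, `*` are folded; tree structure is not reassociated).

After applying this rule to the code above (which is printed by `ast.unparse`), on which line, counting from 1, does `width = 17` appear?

Transformed code:
def apply(i, cap):
    count = 25 + count
    handle(width)
    i = 26
    width = 17
    cap = 16 * i
    emit(width)
    return count

5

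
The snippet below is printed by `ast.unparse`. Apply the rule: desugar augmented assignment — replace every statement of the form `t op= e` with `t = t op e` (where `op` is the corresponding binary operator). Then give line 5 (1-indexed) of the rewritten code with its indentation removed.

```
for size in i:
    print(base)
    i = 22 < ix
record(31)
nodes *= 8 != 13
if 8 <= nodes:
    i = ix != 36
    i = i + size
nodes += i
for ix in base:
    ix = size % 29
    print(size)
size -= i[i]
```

nodes = nodes * (8 != 13)

Transformed code:
for size in i:
    print(base)
    i = 22 < ix
record(31)
nodes = nodes * (8 != 13)
if 8 <= nodes:
    i = ix != 36
    i = i + size
nodes = nodes + i
for ix in base:
    ix = size % 29
    print(size)
size = size - i[i]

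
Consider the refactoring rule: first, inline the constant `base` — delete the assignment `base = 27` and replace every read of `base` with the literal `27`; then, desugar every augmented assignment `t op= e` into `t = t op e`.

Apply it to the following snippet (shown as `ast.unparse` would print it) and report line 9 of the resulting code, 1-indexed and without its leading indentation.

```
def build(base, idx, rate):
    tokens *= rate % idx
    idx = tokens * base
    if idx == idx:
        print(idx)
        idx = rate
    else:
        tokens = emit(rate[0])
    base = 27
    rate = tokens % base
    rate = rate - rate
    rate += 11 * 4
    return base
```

rate = tokens % 27

Transformed code:
def build(base, idx, rate):
    tokens = tokens * (rate % idx)
    idx = tokens * 27
    if idx == idx:
        print(idx)
        idx = rate
    else:
        tokens = emit(rate[0])
    rate = tokens % 27
    rate = rate - rate
    rate = rate + 11 * 4
    return 27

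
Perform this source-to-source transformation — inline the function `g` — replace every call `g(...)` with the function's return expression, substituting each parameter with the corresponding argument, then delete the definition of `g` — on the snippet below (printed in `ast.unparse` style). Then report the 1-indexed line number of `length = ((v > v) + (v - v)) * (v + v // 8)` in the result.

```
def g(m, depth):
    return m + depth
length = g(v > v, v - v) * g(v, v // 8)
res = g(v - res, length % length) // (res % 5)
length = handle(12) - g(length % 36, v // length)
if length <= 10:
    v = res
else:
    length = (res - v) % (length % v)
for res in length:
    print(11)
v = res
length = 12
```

Transformed code:
length = ((v > v) + (v - v)) * (v + v // 8)
res = (v - res + length % length) // (res % 5)
length = handle(12) - (length % 36 + v // length)
if length <= 10:
    v = res
else:
    length = (res - v) % (length % v)
for res in length:
    print(11)
v = res
length = 12

1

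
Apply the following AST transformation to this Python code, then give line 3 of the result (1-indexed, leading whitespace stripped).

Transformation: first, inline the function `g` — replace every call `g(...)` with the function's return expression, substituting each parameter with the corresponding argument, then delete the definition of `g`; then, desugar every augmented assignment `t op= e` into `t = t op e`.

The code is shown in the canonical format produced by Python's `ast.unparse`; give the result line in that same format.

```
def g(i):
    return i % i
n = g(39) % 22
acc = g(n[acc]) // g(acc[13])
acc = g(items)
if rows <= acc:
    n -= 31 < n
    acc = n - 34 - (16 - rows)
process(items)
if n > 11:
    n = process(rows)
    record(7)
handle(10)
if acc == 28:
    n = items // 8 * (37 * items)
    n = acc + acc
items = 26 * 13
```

Transformed code:
n = 39 % 39 % 22
acc = n[acc] % n[acc] // (acc[13] % acc[13])
acc = items % items
if rows <= acc:
    n = n - (31 < n)
    acc = n - 34 - (16 - rows)
process(items)
if n > 11:
    n = process(rows)
    record(7)
handle(10)
if acc == 28:
    n = items // 8 * (37 * items)
    n = acc + acc
items = 26 * 13

acc = items % items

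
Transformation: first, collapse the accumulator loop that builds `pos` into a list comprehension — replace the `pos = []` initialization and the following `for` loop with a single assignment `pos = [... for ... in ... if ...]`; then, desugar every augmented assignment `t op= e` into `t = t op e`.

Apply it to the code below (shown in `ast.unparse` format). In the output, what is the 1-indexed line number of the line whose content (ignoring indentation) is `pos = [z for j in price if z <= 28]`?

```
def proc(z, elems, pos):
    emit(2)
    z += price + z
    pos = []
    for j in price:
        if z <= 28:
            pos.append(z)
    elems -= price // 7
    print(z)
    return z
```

4

Transformed code:
def proc(z, elems, pos):
    emit(2)
    z = z + (price + z)
    pos = [z for j in price if z <= 28]
    elems = elems - price // 7
    print(z)
    return z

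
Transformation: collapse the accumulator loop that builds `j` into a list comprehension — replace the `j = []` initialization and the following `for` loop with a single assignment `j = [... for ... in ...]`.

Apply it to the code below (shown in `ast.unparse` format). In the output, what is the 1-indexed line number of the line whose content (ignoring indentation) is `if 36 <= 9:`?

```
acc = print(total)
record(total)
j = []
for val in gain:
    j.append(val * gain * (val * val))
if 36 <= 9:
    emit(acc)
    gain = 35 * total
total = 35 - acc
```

4

Transformed code:
acc = print(total)
record(total)
j = [val * gain * (val * val) for val in gain]
if 36 <= 9:
    emit(acc)
    gain = 35 * total
total = 35 - acc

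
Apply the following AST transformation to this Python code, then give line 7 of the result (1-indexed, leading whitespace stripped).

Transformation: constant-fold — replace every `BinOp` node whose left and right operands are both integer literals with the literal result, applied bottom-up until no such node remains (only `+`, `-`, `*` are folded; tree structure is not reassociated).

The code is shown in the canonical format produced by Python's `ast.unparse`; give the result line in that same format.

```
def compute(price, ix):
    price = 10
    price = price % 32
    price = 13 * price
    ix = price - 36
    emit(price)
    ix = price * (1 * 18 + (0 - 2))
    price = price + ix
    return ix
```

Transformed code:
def compute(price, ix):
    price = 10
    price = price % 32
    price = 13 * price
    ix = price - 36
    emit(price)
    ix = price * 16
    price = price + ix
    return ix

ix = price * 16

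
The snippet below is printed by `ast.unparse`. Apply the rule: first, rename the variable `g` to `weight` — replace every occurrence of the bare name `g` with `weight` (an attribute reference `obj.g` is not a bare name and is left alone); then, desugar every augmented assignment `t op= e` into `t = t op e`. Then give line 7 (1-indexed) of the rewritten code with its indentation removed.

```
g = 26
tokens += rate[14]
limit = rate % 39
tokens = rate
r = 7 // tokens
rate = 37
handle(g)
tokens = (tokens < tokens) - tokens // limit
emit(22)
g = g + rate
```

handle(weight)

Transformed code:
weight = 26
tokens = tokens + rate[14]
limit = rate % 39
tokens = rate
r = 7 // tokens
rate = 37
handle(weight)
tokens = (tokens < tokens) - tokens // limit
emit(22)
weight = weight + rate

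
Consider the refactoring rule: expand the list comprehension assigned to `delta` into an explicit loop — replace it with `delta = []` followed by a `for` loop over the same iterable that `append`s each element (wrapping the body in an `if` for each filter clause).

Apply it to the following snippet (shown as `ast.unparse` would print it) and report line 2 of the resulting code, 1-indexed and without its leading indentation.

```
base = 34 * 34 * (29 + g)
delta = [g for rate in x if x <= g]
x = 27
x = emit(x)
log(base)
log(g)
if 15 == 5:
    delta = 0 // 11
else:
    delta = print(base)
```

Transformed code:
base = 34 * 34 * (29 + g)
delta = []
for rate in x:
    if x <= g:
        delta.append(g)
x = 27
x = emit(x)
log(base)
log(g)
if 15 == 5:
    delta = 0 // 11
else:
    delta = print(base)

delta = []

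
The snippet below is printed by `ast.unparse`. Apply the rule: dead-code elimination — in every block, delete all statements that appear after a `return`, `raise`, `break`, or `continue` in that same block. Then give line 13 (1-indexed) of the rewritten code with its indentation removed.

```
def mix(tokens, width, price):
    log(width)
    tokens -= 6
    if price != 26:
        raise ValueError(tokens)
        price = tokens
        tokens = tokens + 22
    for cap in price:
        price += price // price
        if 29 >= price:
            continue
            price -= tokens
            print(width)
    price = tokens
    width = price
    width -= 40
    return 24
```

return 24

Transformed code:
def mix(tokens, width, price):
    log(width)
    tokens -= 6
    if price != 26:
        raise ValueError(tokens)
    for cap in price:
        price += price // price
        if 29 >= price:
            continue
    price = tokens
    width = price
    width -= 40
    return 24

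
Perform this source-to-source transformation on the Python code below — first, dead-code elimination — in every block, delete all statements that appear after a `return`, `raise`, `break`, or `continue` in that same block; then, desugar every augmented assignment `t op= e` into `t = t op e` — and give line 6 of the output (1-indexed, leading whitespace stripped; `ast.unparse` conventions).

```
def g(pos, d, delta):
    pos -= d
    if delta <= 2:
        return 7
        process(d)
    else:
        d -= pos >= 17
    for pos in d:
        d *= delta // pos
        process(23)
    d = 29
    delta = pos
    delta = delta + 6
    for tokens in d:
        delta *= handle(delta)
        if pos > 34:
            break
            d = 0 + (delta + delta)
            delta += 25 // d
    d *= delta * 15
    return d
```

d = d - (pos >= 17)

Transformed code:
def g(pos, d, delta):
    pos = pos - d
    if delta <= 2:
        return 7
    else:
        d = d - (pos >= 17)
    for pos in d:
        d = d * (delta // pos)
        process(23)
    d = 29
    delta = pos
    delta = delta + 6
    for tokens in d:
        delta = delta * handle(delta)
        if pos > 34:
            break
    d = d * (delta * 15)
    return d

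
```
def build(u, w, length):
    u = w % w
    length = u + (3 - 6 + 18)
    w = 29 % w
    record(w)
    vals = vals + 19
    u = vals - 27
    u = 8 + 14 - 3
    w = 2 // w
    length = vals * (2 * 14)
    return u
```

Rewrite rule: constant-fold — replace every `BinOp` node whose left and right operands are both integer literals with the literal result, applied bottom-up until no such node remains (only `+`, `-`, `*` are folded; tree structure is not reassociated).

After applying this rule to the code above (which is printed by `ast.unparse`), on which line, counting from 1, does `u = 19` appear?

Transformed code:
def build(u, w, length):
    u = w % w
    length = u + 15
    w = 29 % w
    record(w)
    vals = vals + 19
    u = vals - 27
    u = 19
    w = 2 // w
    length = vals * 28
    return u

8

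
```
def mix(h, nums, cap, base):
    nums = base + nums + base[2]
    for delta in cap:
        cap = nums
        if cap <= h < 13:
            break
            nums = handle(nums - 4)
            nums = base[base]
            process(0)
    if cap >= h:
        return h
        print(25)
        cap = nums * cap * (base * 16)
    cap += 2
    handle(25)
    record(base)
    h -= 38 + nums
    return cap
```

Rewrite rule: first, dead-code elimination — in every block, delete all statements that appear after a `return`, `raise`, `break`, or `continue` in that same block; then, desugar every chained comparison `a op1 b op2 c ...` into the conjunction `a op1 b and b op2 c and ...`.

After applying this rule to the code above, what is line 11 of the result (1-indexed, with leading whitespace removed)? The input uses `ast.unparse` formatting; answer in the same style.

record(base)

Transformed code:
def mix(h, nums, cap, base):
    nums = base + nums + base[2]
    for delta in cap:
        cap = nums
        if cap <= h and h < 13:
            break
    if cap >= h:
        return h
    cap += 2
    handle(25)
    record(base)
    h -= 38 + nums
    return cap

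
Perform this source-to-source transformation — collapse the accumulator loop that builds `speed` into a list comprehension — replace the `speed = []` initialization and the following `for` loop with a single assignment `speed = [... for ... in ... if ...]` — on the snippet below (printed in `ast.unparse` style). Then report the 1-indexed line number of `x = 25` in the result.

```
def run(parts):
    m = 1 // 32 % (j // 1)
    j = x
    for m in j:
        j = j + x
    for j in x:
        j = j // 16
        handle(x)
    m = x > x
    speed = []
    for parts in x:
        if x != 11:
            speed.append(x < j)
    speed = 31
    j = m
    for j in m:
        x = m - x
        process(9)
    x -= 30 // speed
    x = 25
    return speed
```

Transformed code:
def run(parts):
    m = 1 // 32 % (j // 1)
    j = x
    for m in j:
        j = j + x
    for j in x:
        j = j // 16
        handle(x)
    m = x > x
    speed = [x < j for parts in x if x != 11]
    speed = 31
    j = m
    for j in m:
        x = m - x
        process(9)
    x -= 30 // speed
    x = 25
    return speed

17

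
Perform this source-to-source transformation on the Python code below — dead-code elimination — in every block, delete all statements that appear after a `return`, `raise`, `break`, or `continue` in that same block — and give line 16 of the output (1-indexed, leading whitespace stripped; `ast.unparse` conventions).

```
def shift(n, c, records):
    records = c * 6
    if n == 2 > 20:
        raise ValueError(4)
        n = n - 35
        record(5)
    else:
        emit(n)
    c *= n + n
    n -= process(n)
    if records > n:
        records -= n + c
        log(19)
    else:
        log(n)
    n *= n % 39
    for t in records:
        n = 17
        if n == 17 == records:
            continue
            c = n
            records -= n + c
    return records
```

n = 17

Transformed code:
def shift(n, c, records):
    records = c * 6
    if n == 2 > 20:
        raise ValueError(4)
    else:
        emit(n)
    c *= n + n
    n -= process(n)
    if records > n:
        records -= n + c
        log(19)
    else:
        log(n)
    n *= n % 39
    for t in records:
        n = 17
        if n == 17 == records:
            continue
    return records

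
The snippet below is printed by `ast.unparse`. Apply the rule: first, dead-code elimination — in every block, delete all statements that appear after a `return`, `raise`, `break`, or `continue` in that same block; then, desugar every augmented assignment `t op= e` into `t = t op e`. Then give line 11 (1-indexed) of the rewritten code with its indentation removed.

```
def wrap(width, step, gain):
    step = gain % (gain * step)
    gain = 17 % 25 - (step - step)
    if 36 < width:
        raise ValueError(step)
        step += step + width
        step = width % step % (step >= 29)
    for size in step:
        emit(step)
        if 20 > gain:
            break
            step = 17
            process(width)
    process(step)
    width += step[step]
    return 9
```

width = width + step[step]

Transformed code:
def wrap(width, step, gain):
    step = gain % (gain * step)
    gain = 17 % 25 - (step - step)
    if 36 < width:
        raise ValueError(step)
    for size in step:
        emit(step)
        if 20 > gain:
            break
    process(step)
    width = width + step[step]
    return 9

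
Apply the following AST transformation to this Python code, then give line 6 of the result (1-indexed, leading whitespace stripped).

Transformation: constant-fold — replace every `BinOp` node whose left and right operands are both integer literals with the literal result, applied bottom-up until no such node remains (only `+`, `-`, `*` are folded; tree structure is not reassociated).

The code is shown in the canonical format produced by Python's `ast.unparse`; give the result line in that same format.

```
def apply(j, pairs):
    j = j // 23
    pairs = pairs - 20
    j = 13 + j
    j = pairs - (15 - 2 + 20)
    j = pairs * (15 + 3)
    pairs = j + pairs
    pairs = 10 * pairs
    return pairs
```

Transformed code:
def apply(j, pairs):
    j = j // 23
    pairs = pairs - 20
    j = 13 + j
    j = pairs - 33
    j = pairs * 18
    pairs = j + pairs
    pairs = 10 * pairs
    return pairs

j = pairs * 18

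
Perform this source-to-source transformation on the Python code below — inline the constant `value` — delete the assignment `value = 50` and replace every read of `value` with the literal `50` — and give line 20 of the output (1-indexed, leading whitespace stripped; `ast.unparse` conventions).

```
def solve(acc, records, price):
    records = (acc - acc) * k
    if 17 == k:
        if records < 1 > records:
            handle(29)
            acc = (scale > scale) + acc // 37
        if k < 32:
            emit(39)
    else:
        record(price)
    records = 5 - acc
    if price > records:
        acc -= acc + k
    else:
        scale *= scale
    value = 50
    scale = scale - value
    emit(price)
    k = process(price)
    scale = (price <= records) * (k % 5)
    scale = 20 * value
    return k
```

scale = 20 * 50

Transformed code:
def solve(acc, records, price):
    records = (acc - acc) * k
    if 17 == k:
        if records < 1 > records:
            handle(29)
            acc = (scale > scale) + acc // 37
        if k < 32:
            emit(39)
    else:
        record(price)
    records = 5 - acc
    if price > records:
        acc -= acc + k
    else:
        scale *= scale
    scale = scale - 50
    emit(price)
    k = process(price)
    scale = (price <= records) * (k % 5)
    scale = 20 * 50
    return k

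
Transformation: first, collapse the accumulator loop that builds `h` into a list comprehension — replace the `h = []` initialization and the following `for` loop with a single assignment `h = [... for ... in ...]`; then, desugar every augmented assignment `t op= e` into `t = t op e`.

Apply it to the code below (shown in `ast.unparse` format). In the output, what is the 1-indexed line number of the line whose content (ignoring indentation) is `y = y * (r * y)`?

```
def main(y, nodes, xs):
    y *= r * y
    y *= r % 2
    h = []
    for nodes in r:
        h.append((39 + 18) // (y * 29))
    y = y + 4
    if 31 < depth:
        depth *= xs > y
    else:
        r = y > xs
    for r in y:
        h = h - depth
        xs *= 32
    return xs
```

Transformed code:
def main(y, nodes, xs):
    y = y * (r * y)
    y = y * (r % 2)
    h = [(39 + 18) // (y * 29) for nodes in r]
    y = y + 4
    if 31 < depth:
        depth = depth * (xs > y)
    else:
        r = y > xs
    for r in y:
        h = h - depth
        xs = xs * 32
    return xs

2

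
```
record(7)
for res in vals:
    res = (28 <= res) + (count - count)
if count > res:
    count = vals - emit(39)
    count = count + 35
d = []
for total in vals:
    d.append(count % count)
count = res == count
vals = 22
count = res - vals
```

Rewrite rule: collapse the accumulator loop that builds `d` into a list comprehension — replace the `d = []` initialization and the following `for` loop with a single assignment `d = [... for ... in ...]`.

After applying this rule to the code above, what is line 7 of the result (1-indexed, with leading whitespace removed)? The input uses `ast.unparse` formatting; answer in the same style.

Transformed code:
record(7)
for res in vals:
    res = (28 <= res) + (count - count)
if count > res:
    count = vals - emit(39)
    count = count + 35
d = [count % count for total in vals]
count = res == count
vals = 22
count = res - vals

d = [count % count for total in vals]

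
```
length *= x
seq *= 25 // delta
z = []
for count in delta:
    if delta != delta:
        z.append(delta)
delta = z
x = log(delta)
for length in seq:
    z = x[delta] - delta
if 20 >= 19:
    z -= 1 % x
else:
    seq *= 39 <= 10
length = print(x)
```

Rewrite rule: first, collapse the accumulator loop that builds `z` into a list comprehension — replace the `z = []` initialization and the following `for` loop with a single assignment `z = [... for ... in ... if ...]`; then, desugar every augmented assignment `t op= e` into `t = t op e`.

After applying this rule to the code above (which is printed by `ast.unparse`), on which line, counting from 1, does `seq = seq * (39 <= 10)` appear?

Transformed code:
length = length * x
seq = seq * (25 // delta)
z = [delta for count in delta if delta != delta]
delta = z
x = log(delta)
for length in seq:
    z = x[delta] - delta
if 20 >= 19:
    z = z - 1 % x
else:
    seq = seq * (39 <= 10)
length = print(x)

11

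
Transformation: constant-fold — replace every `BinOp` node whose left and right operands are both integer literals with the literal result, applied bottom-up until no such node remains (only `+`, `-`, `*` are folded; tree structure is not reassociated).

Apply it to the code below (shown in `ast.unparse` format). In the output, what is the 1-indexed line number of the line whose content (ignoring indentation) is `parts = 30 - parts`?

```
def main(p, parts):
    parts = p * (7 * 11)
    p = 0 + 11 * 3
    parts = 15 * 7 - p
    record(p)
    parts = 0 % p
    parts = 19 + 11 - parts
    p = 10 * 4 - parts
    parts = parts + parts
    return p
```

Transformed code:
def main(p, parts):
    parts = p * 77
    p = 33
    parts = 105 - p
    record(p)
    parts = 0 % p
    parts = 30 - parts
    p = 40 - parts
    parts = parts + parts
    return p

7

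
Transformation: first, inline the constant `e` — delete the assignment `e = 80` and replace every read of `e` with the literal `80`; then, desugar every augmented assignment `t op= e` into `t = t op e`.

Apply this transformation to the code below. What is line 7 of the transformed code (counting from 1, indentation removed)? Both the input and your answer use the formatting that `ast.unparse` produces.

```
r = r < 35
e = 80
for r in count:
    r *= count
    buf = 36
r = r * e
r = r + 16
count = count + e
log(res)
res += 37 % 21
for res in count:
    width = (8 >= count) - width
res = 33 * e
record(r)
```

count = count + 80

Transformed code:
r = r < 35
for r in count:
    r = r * count
    buf = 36
r = r * 80
r = r + 16
count = count + 80
log(res)
res = res + 37 % 21
for res in count:
    width = (8 >= count) - width
res = 33 * 80
record(r)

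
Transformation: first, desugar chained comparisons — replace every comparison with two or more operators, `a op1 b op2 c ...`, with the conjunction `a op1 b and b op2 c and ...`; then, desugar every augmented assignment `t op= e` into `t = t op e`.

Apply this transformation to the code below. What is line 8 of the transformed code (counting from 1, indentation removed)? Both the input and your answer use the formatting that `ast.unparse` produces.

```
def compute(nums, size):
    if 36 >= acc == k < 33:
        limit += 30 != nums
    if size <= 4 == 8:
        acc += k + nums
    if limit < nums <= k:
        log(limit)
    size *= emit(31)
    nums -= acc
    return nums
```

size = size * emit(31)

Transformed code:
def compute(nums, size):
    if 36 >= acc and acc == k and (k < 33):
        limit = limit + (30 != nums)
    if size <= 4 and 4 == 8:
        acc = acc + (k + nums)
    if limit < nums and nums <= k:
        log(limit)
    size = size * emit(31)
    nums = nums - acc
    return nums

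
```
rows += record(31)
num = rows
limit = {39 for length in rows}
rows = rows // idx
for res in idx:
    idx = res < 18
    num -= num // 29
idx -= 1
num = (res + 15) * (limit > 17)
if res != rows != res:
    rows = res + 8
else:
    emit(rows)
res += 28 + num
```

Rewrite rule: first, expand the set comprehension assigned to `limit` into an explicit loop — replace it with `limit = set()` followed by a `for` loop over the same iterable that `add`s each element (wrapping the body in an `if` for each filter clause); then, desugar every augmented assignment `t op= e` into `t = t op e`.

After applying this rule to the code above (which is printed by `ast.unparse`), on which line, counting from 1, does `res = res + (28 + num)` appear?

16

Transformed code:
rows = rows + record(31)
num = rows
limit = set()
for length in rows:
    limit.add(39)
rows = rows // idx
for res in idx:
    idx = res < 18
    num = num - num // 29
idx = idx - 1
num = (res + 15) * (limit > 17)
if res != rows != res:
    rows = res + 8
else:
    emit(rows)
res = res + (28 + num)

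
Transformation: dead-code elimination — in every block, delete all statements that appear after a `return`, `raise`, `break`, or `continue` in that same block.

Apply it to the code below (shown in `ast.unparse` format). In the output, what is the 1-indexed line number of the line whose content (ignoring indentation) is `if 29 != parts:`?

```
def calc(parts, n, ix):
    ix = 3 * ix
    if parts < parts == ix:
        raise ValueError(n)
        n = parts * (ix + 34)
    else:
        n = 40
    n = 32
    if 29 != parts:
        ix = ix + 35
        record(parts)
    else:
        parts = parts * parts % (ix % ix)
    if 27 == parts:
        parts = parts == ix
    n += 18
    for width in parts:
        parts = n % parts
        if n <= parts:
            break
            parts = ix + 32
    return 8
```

Transformed code:
def calc(parts, n, ix):
    ix = 3 * ix
    if parts < parts == ix:
        raise ValueError(n)
    else:
        n = 40
    n = 32
    if 29 != parts:
        ix = ix + 35
        record(parts)
    else:
        parts = parts * parts % (ix % ix)
    if 27 == parts:
        parts = parts == ix
    n += 18
    for width in parts:
        parts = n % parts
        if n <= parts:
            break
    return 8

8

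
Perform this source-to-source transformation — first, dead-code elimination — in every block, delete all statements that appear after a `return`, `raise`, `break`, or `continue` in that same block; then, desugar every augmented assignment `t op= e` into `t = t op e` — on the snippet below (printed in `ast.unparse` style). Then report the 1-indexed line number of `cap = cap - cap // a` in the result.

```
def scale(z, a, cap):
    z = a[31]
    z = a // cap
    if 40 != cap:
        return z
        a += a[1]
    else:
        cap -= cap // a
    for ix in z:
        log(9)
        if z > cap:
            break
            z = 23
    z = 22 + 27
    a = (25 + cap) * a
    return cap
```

Transformed code:
def scale(z, a, cap):
    z = a[31]
    z = a // cap
    if 40 != cap:
        return z
    else:
        cap = cap - cap // a
    for ix in z:
        log(9)
        if z > cap:
            break
    z = 22 + 27
    a = (25 + cap) * a
    return cap

7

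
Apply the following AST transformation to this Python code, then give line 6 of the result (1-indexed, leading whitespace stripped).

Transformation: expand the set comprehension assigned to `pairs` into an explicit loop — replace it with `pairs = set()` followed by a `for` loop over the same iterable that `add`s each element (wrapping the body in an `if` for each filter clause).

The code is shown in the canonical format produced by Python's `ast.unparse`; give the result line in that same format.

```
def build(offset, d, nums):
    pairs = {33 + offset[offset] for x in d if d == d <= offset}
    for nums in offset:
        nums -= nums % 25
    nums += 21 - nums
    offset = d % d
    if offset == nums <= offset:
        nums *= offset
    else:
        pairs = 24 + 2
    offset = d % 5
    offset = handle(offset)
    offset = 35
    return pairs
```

for nums in offset:

Transformed code:
def build(offset, d, nums):
    pairs = set()
    for x in d:
        if d == d <= offset:
            pairs.add(33 + offset[offset])
    for nums in offset:
        nums -= nums % 25
    nums += 21 - nums
    offset = d % d
    if offset == nums <= offset:
        nums *= offset
    else:
        pairs = 24 + 2
    offset = d % 5
    offset = handle(offset)
    offset = 35
    return pairs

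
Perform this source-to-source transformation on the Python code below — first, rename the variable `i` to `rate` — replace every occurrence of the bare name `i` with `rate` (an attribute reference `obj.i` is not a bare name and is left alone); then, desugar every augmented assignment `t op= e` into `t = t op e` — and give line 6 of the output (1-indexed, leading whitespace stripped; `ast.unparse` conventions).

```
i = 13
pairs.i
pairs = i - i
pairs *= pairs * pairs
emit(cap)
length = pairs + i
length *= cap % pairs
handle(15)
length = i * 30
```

length = pairs + rate

Transformed code:
rate = 13
pairs.i
pairs = rate - rate
pairs = pairs * (pairs * pairs)
emit(cap)
length = pairs + rate
length = length * (cap % pairs)
handle(15)
length = rate * 30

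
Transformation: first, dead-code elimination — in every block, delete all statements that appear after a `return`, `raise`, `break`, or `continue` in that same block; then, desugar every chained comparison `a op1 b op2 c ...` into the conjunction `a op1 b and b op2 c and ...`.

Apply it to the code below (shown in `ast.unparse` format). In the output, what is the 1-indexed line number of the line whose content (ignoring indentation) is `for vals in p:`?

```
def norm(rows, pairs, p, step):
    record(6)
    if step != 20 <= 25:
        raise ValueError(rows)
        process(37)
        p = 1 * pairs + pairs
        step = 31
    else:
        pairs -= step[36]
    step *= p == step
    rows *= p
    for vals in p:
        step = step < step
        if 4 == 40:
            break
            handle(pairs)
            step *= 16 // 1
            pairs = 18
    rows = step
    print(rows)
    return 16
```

Transformed code:
def norm(rows, pairs, p, step):
    record(6)
    if step != 20 and 20 <= 25:
        raise ValueError(rows)
    else:
        pairs -= step[36]
    step *= p == step
    rows *= p
    for vals in p:
        step = step < step
        if 4 == 40:
            break
    rows = step
    print(rows)
    return 16

9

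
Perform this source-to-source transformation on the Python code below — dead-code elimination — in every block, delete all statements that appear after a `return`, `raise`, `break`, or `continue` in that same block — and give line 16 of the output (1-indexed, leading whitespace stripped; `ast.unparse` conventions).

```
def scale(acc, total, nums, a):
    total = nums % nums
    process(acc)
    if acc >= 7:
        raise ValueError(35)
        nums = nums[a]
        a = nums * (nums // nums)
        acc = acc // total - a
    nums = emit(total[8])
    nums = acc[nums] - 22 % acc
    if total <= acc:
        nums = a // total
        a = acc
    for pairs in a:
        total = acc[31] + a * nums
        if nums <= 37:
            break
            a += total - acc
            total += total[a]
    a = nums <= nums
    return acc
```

return acc

Transformed code:
def scale(acc, total, nums, a):
    total = nums % nums
    process(acc)
    if acc >= 7:
        raise ValueError(35)
    nums = emit(total[8])
    nums = acc[nums] - 22 % acc
    if total <= acc:
        nums = a // total
        a = acc
    for pairs in a:
        total = acc[31] + a * nums
        if nums <= 37:
            break
    a = nums <= nums
    return acc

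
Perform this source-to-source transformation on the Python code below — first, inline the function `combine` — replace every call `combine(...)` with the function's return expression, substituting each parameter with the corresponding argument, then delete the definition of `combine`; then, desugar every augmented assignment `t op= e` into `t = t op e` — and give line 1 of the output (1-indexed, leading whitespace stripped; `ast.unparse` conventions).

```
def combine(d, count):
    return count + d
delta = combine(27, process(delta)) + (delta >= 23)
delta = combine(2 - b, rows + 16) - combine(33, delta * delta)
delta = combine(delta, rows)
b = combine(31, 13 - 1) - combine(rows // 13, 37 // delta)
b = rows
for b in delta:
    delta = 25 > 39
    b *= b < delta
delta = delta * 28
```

Transformed code:
delta = process(delta) + 27 + (delta >= 23)
delta = rows + 16 + (2 - b) - (delta * delta + 33)
delta = rows + delta
b = 13 - 1 + 31 - (37 // delta + rows // 13)
b = rows
for b in delta:
    delta = 25 > 39
    b = b * (b < delta)
delta = delta * 28

delta = process(delta) + 27 + (delta >= 23)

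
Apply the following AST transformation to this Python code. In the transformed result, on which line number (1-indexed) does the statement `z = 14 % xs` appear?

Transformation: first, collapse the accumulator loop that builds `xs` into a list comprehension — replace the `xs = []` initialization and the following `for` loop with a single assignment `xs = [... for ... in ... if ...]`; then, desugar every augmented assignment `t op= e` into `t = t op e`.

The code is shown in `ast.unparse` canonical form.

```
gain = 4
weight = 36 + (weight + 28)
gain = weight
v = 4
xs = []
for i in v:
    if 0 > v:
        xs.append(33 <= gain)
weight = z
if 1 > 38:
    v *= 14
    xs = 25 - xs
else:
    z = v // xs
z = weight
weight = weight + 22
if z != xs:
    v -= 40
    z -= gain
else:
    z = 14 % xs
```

Transformed code:
gain = 4
weight = 36 + (weight + 28)
gain = weight
v = 4
xs = [33 <= gain for i in v if 0 > v]
weight = z
if 1 > 38:
    v = v * 14
    xs = 25 - xs
else:
    z = v // xs
z = weight
weight = weight + 22
if z != xs:
    v = v - 40
    z = z - gain
else:
    z = 14 % xs

18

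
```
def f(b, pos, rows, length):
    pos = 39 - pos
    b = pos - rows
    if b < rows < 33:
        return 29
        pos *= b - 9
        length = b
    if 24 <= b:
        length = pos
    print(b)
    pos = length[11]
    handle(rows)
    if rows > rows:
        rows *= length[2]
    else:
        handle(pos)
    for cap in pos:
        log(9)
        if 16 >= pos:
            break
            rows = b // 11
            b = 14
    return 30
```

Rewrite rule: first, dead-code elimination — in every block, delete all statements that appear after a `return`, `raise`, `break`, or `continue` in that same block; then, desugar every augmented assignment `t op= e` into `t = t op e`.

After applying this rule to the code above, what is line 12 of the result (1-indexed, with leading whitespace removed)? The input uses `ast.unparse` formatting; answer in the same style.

rows = rows * length[2]

Transformed code:
def f(b, pos, rows, length):
    pos = 39 - pos
    b = pos - rows
    if b < rows < 33:
        return 29
    if 24 <= b:
        length = pos
    print(b)
    pos = length[11]
    handle(rows)
    if rows > rows:
        rows = rows * length[2]
    else:
        handle(pos)
    for cap in pos:
        log(9)
        if 16 >= pos:
            break
    return 30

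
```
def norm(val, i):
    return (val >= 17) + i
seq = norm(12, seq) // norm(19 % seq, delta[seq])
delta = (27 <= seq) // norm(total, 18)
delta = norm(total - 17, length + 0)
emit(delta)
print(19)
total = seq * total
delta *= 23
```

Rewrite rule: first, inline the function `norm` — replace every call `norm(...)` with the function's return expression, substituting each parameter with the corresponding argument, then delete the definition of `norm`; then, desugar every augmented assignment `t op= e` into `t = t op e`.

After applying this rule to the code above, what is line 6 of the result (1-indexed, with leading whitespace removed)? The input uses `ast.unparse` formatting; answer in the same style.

total = seq * total

Transformed code:
seq = ((12 >= 17) + seq) // ((19 % seq >= 17) + delta[seq])
delta = (27 <= seq) // ((total >= 17) + 18)
delta = (total - 17 >= 17) + (length + 0)
emit(delta)
print(19)
total = seq * total
delta = delta * 23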